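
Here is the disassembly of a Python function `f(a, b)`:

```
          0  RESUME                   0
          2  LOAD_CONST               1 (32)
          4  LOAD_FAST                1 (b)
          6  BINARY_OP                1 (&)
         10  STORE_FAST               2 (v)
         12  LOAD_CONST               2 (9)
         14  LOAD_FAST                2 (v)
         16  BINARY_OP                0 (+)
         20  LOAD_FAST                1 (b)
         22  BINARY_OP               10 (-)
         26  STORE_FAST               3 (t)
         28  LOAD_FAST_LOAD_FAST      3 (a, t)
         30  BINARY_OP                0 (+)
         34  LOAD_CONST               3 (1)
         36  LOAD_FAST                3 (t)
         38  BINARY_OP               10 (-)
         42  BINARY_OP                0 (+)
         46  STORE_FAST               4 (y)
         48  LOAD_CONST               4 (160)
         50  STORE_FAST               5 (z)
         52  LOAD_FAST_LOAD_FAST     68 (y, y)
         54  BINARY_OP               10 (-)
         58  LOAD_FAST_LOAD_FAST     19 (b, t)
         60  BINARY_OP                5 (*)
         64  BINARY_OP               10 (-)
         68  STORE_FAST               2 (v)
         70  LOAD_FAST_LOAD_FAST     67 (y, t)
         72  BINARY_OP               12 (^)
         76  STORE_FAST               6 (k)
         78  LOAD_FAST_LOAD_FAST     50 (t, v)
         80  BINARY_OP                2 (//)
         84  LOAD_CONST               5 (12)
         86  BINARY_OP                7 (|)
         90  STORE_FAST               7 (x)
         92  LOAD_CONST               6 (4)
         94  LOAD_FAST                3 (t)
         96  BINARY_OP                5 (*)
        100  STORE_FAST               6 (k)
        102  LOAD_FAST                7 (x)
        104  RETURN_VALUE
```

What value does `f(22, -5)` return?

12

LOAD_CONST → push 32. Stack: [32]
LOAD_FAST b → push -5. Stack: [32, -5]
BINARY_OP & → 32 & -5 = 32. Stack: [32]
STORE_FAST v → v=32. Stack: []
LOAD_CONST → push 9. Stack: [9]
LOAD_FAST v → push 32. Stack: [9, 32]
BINARY_OP + → 9 + 32 = 41. Stack: [41]
LOAD_FAST b → push -5. Stack: [41, -5]
BINARY_OP - → 41 - -5 = 46. Stack: [46]
STORE_FAST t → t=46. Stack: []
LOAD_FAST_LOAD_FAST a,t → push 22,46. Stack: [22, 46]
BINARY_OP + → 22 + 46 = 68. Stack: [68]
LOAD_CONST → push 1. Stack: [68, 1]
LOAD_FAST t → push 46. Stack: [68, 1, 46]
BINARY_OP - → 1 - 46 = -45. Stack: [68, -45]
BINARY_OP + → 68 + -45 = 23. Stack: [23]
STORE_FAST y → y=23. Stack: []
LOAD_CONST → push 160. Stack: [160]
STORE_FAST z → z=160. Stack: []
LOAD_FAST_LOAD_FAST y,y → push 23,23. Stack: [23, 23]
BINARY_OP - → 23 - 23 = 0. Stack: [0]
LOAD_FAST_LOAD_FAST b,t → push -5,46. Stack: [0, -5, 46]
BINARY_OP * → -5 * 46 = -230. Stack: [0, -230]
BINARY_OP - → 0 - -230 = 230. Stack: [230]
STORE_FAST v → v=230. Stack: []
LOAD_FAST_LOAD_FAST y,t → push 23,46. Stack: [23, 46]
BINARY_OP ^ → 23 ^ 46 = 57. Stack: [57]
STORE_FAST k → k=57. Stack: []
LOAD_FAST_LOAD_FAST t,v → push 46,230. Stack: [46, 230]
BINARY_OP // → 46 // 230 = 0. Stack: [0]
LOAD_CONST → push 12. Stack: [0, 12]
BINARY_OP | → 0 | 12 = 12. Stack: [12]
STORE_FAST x → x=12. Stack: []
LOAD_CONST → push 4. Stack: [4]
LOAD_FAST t → push 46. Stack: [4, 46]
BINARY_OP * → 4 * 46 = 184. Stack: [184]
STORE_FAST k → k=184. Stack: []
LOAD_FAST x → push 12. Stack: [12]
RETURN_VALUE → return 12.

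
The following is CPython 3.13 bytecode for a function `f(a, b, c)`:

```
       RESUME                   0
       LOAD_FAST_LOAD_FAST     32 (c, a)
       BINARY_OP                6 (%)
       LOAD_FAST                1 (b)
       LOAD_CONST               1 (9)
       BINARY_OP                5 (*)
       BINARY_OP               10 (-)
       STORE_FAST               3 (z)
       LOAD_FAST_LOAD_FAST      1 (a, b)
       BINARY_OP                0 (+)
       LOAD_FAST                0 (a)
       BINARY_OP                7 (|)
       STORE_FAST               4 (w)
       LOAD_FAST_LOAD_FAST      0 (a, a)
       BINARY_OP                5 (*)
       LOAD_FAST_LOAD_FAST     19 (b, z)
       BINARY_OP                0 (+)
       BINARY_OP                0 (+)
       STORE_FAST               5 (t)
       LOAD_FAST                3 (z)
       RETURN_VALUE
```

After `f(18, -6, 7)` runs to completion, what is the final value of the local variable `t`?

379

LOAD_FAST_LOAD_FAST c,a → push 7,18. Stack: [7, 18]
BINARY_OP % → 7 % 18 = 7. Stack: [7]
LOAD_FAST b → push -6. Stack: [7, -6]
LOAD_CONST → push 9. Stack: [7, -6, 9]
BINARY_OP * → -6 * 9 = -54. Stack: [7, -54]
BINARY_OP - → 7 - -54 = 61. Stack: [61]
STORE_FAST z → z=61. Stack: []
LOAD_FAST_LOAD_FAST a,b → push 18,-6. Stack: [18, -6]
BINARY_OP + → 18 + -6 = 12. Stack: [12]
LOAD_FAST a → push 18. Stack: [12, 18]
BINARY_OP | → 12 | 18 = 30. Stack: [30]
STORE_FAST w → w=30. Stack: []
LOAD_FAST_LOAD_FAST a,a → push 18,18. Stack: [18, 18]
BINARY_OP * → 18 * 18 = 324. Stack: [324]
LOAD_FAST_LOAD_FAST b,z → push -6,61. Stack: [324, -6, 61]
BINARY_OP + → -6 + 61 = 55. Stack: [324, 55]
BINARY_OP + → 324 + 55 = 379. Stack: [379]
STORE_FAST t → t=379. Stack: []
LOAD_FAST z → push 61. Stack: [61]
RETURN_VALUE → return 61.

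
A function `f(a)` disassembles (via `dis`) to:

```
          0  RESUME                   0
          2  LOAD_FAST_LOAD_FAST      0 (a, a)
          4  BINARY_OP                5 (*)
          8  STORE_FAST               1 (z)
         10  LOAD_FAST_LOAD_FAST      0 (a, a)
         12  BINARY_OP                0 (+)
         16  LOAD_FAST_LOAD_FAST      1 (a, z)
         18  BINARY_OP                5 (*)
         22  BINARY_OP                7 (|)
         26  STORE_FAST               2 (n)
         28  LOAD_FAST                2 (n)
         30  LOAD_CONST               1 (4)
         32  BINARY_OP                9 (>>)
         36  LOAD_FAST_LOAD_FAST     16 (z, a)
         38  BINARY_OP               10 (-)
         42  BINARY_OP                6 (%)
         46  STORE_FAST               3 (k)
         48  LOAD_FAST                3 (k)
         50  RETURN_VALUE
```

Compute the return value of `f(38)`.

617

LOAD_FAST_LOAD_FAST a,a → push 38,38. Stack: [38, 38]
BINARY_OP * → 38 * 38 = 1444. Stack: [1444]
STORE_FAST z → z=1444. Stack: []
LOAD_FAST_LOAD_FAST a,a → push 38,38. Stack: [38, 38]
BINARY_OP + → 38 + 38 = 76. Stack: [76]
LOAD_FAST_LOAD_FAST a,z → push 38,1444. Stack: [76, 38, 1444]
BINARY_OP * → 38 * 1444 = 54872. Stack: [76, 54872]
BINARY_OP | → 76 | 54872 = 54876. Stack: [54876]
STORE_FAST n → n=54876. Stack: []
LOAD_FAST n → push 54876. Stack: [54876]
LOAD_CONST → push 4. Stack: [54876, 4]
BINARY_OP >> → 54876 >> 4 = 3429. Stack: [3429]
LOAD_FAST_LOAD_FAST z,a → push 1444,38. Stack: [3429, 1444, 38]
BINARY_OP - → 1444 - 38 = 1406. Stack: [3429, 1406]
BINARY_OP % → 3429 % 1406 = 617. Stack: [617]
STORE_FAST k → k=617. Stack: []
LOAD_FAST k → push 617. Stack: [617]
RETURN_VALUE → return 617.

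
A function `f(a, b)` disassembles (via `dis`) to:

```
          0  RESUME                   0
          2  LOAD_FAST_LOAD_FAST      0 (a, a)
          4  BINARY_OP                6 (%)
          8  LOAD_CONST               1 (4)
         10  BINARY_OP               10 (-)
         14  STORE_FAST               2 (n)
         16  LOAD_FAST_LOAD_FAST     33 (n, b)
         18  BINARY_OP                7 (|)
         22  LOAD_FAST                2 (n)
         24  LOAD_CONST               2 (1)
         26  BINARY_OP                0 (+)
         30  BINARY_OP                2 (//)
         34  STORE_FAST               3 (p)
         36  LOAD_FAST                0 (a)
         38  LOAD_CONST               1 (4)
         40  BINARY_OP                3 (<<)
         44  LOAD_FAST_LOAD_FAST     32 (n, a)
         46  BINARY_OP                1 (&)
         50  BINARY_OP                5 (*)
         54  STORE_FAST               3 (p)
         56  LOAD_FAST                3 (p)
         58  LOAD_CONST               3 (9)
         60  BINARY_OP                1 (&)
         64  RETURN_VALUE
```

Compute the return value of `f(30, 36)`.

0

LOAD_FAST_LOAD_FAST a,a → push 30,30. Stack: [30, 30]
BINARY_OP % → 30 % 30 = 0. Stack: [0]
LOAD_CONST → push 4. Stack: [0, 4]
BINARY_OP - → 0 - 4 = -4. Stack: [-4]
STORE_FAST n → n=-4. Stack: []
LOAD_FAST_LOAD_FAST n,b → push -4,36. Stack: [-4, 36]
BINARY_OP | → -4 | 36 = -4. Stack: [-4]
LOAD_FAST n → push -4. Stack: [-4, -4]
LOAD_CONST → push 1. Stack: [-4, -4, 1]
BINARY_OP + → -4 + 1 = -3. Stack: [-4, -3]
BINARY_OP // → -4 // -3 = 1. Stack: [1]
STORE_FAST p → p=1. Stack: []
LOAD_FAST a → push 30. Stack: [30]
LOAD_CONST → push 4. Stack: [30, 4]
BINARY_OP << → 30 << 4 = 480. Stack: [480]
LOAD_FAST_LOAD_FAST n,a → push -4,30. Stack: [480, -4, 30]
BINARY_OP & → -4 & 30 = 28. Stack: [480, 28]
BINARY_OP * → 480 * 28 = 13440. Stack: [13440]
STORE_FAST p → p=13440. Stack: []
LOAD_FAST p → push 13440. Stack: [13440]
LOAD_CONST → push 9. Stack: [13440, 9]
BINARY_OP & → 13440 & 9 = 0. Stack: [0]
RETURN_VALUE → return 0.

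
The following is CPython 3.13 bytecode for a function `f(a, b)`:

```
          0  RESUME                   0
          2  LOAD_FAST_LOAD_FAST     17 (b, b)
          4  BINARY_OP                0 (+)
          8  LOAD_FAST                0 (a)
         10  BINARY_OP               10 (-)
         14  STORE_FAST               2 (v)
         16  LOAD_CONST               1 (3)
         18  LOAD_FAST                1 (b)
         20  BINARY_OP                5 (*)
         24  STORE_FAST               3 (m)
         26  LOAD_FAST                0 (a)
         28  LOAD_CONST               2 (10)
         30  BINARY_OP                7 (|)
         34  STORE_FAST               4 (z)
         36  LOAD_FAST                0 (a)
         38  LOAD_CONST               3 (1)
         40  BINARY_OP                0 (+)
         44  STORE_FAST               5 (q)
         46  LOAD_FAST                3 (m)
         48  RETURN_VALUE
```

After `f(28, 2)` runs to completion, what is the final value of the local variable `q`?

LOAD_FAST_LOAD_FAST b,b → push 2,2. Stack: [2, 2]
BINARY_OP + → 2 + 2 = 4. Stack: [4]
LOAD_FAST a → push 28. Stack: [4, 28]
BINARY_OP - → 4 - 28 = -24. Stack: [-24]
STORE_FAST v → v=-24. Stack: []
LOAD_CONST → push 3. Stack: [3]
LOAD_FAST b → push 2. Stack: [3, 2]
BINARY_OP * → 3 * 2 = 6. Stack: [6]
STORE_FAST m → m=6. Stack: []
LOAD_FAST a → push 28. Stack: [28]
LOAD_CONST → push 10. Stack: [28, 10]
BINARY_OP | → 28 | 10 = 30. Stack: [30]
STORE_FAST z → z=30. Stack: []
LOAD_FAST a → push 28. Stack: [28]
LOAD_CONST → push 1. Stack: [28, 1]
BINARY_OP + → 28 + 1 = 29. Stack: [29]
STORE_FAST q → q=29. Stack: []
LOAD_FAST m → push 6. Stack: [6]
RETURN_VALUE → return 6.

29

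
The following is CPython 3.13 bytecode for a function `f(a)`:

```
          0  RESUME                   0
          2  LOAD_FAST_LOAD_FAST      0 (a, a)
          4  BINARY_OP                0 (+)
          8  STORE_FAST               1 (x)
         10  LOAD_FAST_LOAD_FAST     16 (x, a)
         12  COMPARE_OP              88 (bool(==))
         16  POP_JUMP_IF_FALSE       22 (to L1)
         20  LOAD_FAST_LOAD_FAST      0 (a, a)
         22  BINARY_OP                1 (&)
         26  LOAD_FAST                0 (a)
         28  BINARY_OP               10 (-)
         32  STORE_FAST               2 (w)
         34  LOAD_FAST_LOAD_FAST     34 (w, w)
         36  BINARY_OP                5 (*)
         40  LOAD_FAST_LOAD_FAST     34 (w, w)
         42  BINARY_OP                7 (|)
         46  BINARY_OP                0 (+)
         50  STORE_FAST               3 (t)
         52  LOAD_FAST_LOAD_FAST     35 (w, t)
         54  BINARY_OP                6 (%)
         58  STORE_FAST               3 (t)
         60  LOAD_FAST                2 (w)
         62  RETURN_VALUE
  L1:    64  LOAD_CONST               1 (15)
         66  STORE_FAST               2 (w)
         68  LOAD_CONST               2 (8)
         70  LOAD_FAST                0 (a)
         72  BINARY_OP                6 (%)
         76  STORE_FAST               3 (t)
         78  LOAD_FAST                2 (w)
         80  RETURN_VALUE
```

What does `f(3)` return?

15

LOAD_FAST_LOAD_FAST a,a → push 3,3. Stack: [3, 3]
BINARY_OP + → 3 + 3 = 6. Stack: [6]
STORE_FAST x → x=6. Stack: []
LOAD_FAST_LOAD_FAST x,a → push 6,3. Stack: [6, 3]
COMPARE_OP bool(==) → 6 vs 3 = False. Stack: [False]
POP_JUMP_IF_FALSE → pop False; jump. Stack: []
LOAD_CONST → push 15. Stack: [15]
STORE_FAST w → w=15. Stack: []
LOAD_CONST → push 8. Stack: [8]
LOAD_FAST a → push 3. Stack: [8, 3]
BINARY_OP % → 8 % 3 = 2. Stack: [2]
STORE_FAST t → t=2. Stack: []
LOAD_FAST w → push 15. Stack: [15]
RETURN_VALUE → return 15.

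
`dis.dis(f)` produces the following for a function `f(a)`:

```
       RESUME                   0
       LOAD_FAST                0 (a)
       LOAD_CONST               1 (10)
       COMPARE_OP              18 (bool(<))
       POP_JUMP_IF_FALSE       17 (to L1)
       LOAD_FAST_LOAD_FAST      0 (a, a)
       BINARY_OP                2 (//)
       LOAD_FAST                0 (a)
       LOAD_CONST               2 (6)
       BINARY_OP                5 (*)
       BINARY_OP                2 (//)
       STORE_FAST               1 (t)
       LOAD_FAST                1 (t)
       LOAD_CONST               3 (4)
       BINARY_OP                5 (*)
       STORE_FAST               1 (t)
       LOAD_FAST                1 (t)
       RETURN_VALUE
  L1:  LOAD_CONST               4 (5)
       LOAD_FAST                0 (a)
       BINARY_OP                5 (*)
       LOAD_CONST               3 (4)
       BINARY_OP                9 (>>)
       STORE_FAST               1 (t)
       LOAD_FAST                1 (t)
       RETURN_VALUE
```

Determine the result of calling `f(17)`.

5

LOAD_FAST a → push 17. Stack: [17]
LOAD_CONST → push 10. Stack: [17, 10]
COMPARE_OP bool(<) → 17 vs 10 = False. Stack: [False]
POP_JUMP_IF_FALSE → pop False; jump. Stack: []
LOAD_CONST → push 5. Stack: [5]
LOAD_FAST a → push 17. Stack: [5, 17]
BINARY_OP * → 5 * 17 = 85. Stack: [85]
LOAD_CONST → push 4. Stack: [85, 4]
BINARY_OP >> → 85 >> 4 = 5. Stack: [5]
STORE_FAST t → t=5. Stack: []
LOAD_FAST t → push 5. Stack: [5]
RETURN_VALUE → return 5.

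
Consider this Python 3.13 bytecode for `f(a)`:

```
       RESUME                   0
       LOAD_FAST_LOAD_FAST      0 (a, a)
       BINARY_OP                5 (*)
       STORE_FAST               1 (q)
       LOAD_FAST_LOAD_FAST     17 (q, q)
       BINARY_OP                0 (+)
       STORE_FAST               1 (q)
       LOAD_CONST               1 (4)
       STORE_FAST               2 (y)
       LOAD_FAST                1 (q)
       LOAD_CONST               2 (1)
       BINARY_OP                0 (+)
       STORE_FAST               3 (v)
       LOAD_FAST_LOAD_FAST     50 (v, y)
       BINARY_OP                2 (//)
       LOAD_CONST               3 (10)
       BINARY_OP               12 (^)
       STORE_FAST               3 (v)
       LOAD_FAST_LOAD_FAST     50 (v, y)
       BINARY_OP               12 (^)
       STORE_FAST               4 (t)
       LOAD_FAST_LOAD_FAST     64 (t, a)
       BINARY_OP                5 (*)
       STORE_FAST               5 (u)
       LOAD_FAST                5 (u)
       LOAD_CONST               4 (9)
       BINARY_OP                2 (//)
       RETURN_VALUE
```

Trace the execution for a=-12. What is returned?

-94

LOAD_FAST_LOAD_FAST a,a → push -12,-12. Stack: [-12, -12]
BINARY_OP * → -12 * -12 = 144. Stack: [144]
STORE_FAST q → q=144. Stack: []
LOAD_FAST_LOAD_FAST q,q → push 144,144. Stack: [144, 144]
BINARY_OP + → 144 + 144 = 288. Stack: [288]
STORE_FAST q → q=288. Stack: []
LOAD_CONST → push 4. Stack: [4]
STORE_FAST y → y=4. Stack: []
LOAD_FAST q → push 288. Stack: [288]
LOAD_CONST → push 1. Stack: [288, 1]
BINARY_OP + → 288 + 1 = 289. Stack: [289]
STORE_FAST v → v=289. Stack: []
LOAD_FAST_LOAD_FAST v,y → push 289,4. Stack: [289, 4]
BINARY_OP // → 289 // 4 = 72. Stack: [72]
LOAD_CONST → push 10. Stack: [72, 10]
BINARY_OP ^ → 72 ^ 10 = 66. Stack: [66]
STORE_FAST v → v=66. Stack: []
LOAD_FAST_LOAD_FAST v,y → push 66,4. Stack: [66, 4]
BINARY_OP ^ → 66 ^ 4 = 70. Stack: [70]
STORE_FAST t → t=70. Stack: []
LOAD_FAST_LOAD_FAST t,a → push 70,-12. Stack: [70, -12]
BINARY_OP * → 70 * -12 = -840. Stack: [-840]
STORE_FAST u → u=-840. Stack: []
LOAD_FAST u → push -840. Stack: [-840]
LOAD_CONST → push 9. Stack: [-840, 9]
BINARY_OP // → -840 // 9 = -94. Stack: [-94]
RETURN_VALUE → return -94.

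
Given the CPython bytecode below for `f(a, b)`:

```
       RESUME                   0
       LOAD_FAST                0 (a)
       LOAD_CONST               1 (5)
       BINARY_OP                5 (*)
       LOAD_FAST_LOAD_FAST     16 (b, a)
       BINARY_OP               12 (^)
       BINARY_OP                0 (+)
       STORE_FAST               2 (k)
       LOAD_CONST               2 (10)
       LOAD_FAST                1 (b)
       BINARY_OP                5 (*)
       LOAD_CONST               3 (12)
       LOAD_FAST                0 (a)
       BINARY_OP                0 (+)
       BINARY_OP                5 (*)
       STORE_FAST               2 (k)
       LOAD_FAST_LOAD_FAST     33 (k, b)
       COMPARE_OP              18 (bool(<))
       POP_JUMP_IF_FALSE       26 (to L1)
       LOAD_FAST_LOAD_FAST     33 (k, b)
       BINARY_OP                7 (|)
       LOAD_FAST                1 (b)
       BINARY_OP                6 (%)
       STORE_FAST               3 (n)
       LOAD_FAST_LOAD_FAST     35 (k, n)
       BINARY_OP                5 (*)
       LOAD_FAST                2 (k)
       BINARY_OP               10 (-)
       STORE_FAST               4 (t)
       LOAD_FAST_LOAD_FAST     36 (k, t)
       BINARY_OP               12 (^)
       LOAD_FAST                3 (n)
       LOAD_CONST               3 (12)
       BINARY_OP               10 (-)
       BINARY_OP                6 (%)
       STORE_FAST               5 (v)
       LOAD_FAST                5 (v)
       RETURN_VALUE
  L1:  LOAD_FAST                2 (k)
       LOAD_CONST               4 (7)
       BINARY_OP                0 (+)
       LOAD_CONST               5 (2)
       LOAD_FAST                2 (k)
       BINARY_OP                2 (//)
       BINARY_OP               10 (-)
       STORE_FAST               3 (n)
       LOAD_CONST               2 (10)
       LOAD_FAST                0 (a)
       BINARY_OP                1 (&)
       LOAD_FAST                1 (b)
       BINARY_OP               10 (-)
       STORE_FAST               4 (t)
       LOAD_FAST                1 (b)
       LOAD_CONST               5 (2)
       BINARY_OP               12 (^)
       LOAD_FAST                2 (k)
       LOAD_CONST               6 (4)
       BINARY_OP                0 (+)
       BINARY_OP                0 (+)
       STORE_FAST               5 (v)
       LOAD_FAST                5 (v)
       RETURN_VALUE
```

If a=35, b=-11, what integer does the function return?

-2

LOAD_FAST a → push 35. Stack: [35]
LOAD_CONST → push 5. Stack: [35, 5]
BINARY_OP * → 35 * 5 = 175. Stack: [175]
LOAD_FAST_LOAD_FAST b,a → push -11,35. Stack: [175, -11, 35]
BINARY_OP ^ → -11 ^ 35 = -42. Stack: [175, -42]
BINARY_OP + → 175 + -42 = 133. Stack: [133]
STORE_FAST k → k=133. Stack: []
LOAD_CONST → push 10. Stack: [10]
LOAD_FAST b → push -11. Stack: [10, -11]
BINARY_OP * → 10 * -11 = -110. Stack: [-110]
LOAD_CONST → push 12. Stack: [-110, 12]
LOAD_FAST a → push 35. Stack: [-110, 12, 35]
BINARY_OP + → 12 + 35 = 47. Stack: [-110, 47]
BINARY_OP * → -110 * 47 = -5170. Stack: [-5170]
STORE_FAST k → k=-5170. Stack: []
LOAD_FAST_LOAD_FAST k,b → push -5170,-11. Stack: [-5170, -11]
COMPARE_OP bool(<) → -5170 vs -11 = True. Stack: [True]
POP_JUMP_IF_FALSE → pop True; no jump. Stack: []
LOAD_FAST_LOAD_FAST k,b → push -5170,-11. Stack: [-5170, -11]
BINARY_OP | → -5170 | -11 = -1. Stack: [-1]
LOAD_FAST b → push -11. Stack: [-1, -11]
BINARY_OP % → -1 % -11 = -1. Stack: [-1]
STORE_FAST n → n=-1. Stack: []
LOAD_FAST_LOAD_FAST k,n → push -5170,-1. Stack: [-5170, -1]
BINARY_OP * → -5170 * -1 = 5170. Stack: [5170]
LOAD_FAST k → push -5170. Stack: [5170, -5170]
BINARY_OP - → 5170 - -5170 = 10340. Stack: [10340]
STORE_FAST t → t=10340. Stack: []
LOAD_FAST_LOAD_FAST k,t → push -5170,10340. Stack: [-5170, 10340]
BINARY_OP ^ → -5170 ^ 10340 = -15446. Stack: [-15446]
LOAD_FAST n → push -1. Stack: [-15446, -1]
LOAD_CONST → push 12. Stack: [-15446, -1, 12]
BINARY_OP - → -1 - 12 = -13. Stack: [-15446, -13]
BINARY_OP % → -15446 % -13 = -2. Stack: [-2]
STORE_FAST v → v=-2. Stack: []
LOAD_FAST v → push -2. Stack: [-2]
RETURN_VALUE → return -2.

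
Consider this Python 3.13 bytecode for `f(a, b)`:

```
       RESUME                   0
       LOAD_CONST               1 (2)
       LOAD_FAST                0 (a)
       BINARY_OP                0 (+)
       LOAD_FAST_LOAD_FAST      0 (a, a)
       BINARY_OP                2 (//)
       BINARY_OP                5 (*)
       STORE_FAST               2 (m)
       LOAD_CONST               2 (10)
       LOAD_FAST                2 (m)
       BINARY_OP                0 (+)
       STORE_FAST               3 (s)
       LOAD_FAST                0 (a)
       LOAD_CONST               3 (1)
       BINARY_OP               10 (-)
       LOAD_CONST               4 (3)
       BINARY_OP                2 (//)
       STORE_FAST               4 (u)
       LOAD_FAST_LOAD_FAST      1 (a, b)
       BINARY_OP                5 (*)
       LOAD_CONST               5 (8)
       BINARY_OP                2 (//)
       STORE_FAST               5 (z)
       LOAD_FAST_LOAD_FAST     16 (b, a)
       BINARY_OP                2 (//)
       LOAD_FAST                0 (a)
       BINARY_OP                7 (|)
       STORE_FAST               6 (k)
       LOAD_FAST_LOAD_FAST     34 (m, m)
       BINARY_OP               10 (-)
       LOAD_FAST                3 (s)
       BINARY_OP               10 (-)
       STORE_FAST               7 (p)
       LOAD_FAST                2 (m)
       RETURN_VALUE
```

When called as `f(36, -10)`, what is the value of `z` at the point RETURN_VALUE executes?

-45

LOAD_CONST → push 2. Stack: [2]
LOAD_FAST a → push 36. Stack: [2, 36]
BINARY_OP + → 2 + 36 = 38. Stack: [38]
LOAD_FAST_LOAD_FAST a,a → push 36,36. Stack: [38, 36, 36]
BINARY_OP // → 36 // 36 = 1. Stack: [38, 1]
BINARY_OP * → 38 * 1 = 38. Stack: [38]
STORE_FAST m → m=38. Stack: []
LOAD_CONST → push 10. Stack: [10]
LOAD_FAST m → push 38. Stack: [10, 38]
BINARY_OP + → 10 + 38 = 48. Stack: [48]
STORE_FAST s → s=48. Stack: []
LOAD_FAST a → push 36. Stack: [36]
LOAD_CONST → push 1. Stack: [36, 1]
BINARY_OP - → 36 - 1 = 35. Stack: [35]
LOAD_CONST → push 3. Stack: [35, 3]
BINARY_OP // → 35 // 3 = 11. Stack: [11]
STORE_FAST u → u=11. Stack: []
LOAD_FAST_LOAD_FAST a,b → push 36,-10. Stack: [36, -10]
BINARY_OP * → 36 * -10 = -360. Stack: [-360]
LOAD_CONST → push 8. Stack: [-360, 8]
BINARY_OP // → -360 // 8 = -45. Stack: [-45]
STORE_FAST z → z=-45. Stack: []
LOAD_FAST_LOAD_FAST b,a → push -10,36. Stack: [-10, 36]
BINARY_OP // → -10 // 36 = -1. Stack: [-1]
LOAD_FAST a → push 36. Stack: [-1, 36]
BINARY_OP | → -1 | 36 = -1. Stack: [-1]
STORE_FAST k → k=-1. Stack: []
LOAD_FAST_LOAD_FAST m,m → push 38,38. Stack: [38, 38]
BINARY_OP - → 38 - 38 = 0. Stack: [0]
LOAD_FAST s → push 48. Stack: [0, 48]
BINARY_OP - → 0 - 48 = -48. Stack: [-48]
STORE_FAST p → p=-48. Stack: []
LOAD_FAST m → push 38. Stack: [38]
RETURN_VALUE → return 38.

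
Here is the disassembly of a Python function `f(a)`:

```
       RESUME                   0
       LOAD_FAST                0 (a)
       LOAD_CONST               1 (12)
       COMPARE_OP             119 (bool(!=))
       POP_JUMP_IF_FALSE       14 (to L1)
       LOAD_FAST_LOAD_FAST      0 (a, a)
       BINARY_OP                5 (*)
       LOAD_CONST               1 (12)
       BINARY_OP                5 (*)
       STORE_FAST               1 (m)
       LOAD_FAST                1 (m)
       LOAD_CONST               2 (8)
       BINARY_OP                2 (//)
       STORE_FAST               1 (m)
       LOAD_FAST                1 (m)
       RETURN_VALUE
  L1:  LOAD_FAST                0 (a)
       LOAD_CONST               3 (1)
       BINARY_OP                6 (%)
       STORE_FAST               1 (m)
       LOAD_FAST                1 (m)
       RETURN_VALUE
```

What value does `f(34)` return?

1734

LOAD_FAST a → push 34. Stack: [34]
LOAD_CONST → push 12. Stack: [34, 12]
COMPARE_OP bool(!=) → 34 vs 12 = True. Stack: [True]
POP_JUMP_IF_FALSE → pop True; no jump. Stack: []
LOAD_FAST_LOAD_FAST a,a → push 34,34. Stack: [34, 34]
BINARY_OP * → 34 * 34 = 1156. Stack: [1156]
LOAD_CONST → push 12. Stack: [1156, 12]
BINARY_OP * → 1156 * 12 = 13872. Stack: [13872]
STORE_FAST m → m=13872. Stack: []
LOAD_FAST m → push 13872. Stack: [13872]
LOAD_CONST → push 8. Stack: [13872, 8]
BINARY_OP // → 13872 // 8 = 1734. Stack: [1734]
STORE_FAST m → m=1734. Stack: []
LOAD_FAST m → push 1734. Stack: [1734]
RETURN_VALUE → return 1734.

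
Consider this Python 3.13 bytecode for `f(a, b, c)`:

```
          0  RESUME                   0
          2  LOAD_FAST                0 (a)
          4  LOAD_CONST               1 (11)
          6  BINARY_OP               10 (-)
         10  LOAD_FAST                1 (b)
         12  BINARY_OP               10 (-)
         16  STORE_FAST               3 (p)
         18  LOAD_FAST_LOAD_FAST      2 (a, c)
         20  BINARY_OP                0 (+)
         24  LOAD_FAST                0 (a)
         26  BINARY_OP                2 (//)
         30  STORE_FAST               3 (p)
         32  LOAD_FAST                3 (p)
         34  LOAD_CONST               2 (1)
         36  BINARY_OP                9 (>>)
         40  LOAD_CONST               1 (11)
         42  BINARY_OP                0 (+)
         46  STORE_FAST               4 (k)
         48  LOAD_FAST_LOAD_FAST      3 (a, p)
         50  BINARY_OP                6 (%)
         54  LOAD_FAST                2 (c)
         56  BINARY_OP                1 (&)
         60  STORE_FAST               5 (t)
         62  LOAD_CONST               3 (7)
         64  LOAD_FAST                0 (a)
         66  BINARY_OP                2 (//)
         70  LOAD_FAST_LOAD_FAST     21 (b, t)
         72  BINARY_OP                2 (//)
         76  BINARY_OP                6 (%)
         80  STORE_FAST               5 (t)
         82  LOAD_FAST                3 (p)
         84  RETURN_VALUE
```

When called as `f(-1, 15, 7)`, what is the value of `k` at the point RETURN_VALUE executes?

8

LOAD_FAST a → push -1. Stack: [-1]
LOAD_CONST → push 11. Stack: [-1, 11]
BINARY_OP - → -1 - 11 = -12. Stack: [-12]
LOAD_FAST b → push 15. Stack: [-12, 15]
BINARY_OP - → -12 - 15 = -27. Stack: [-27]
STORE_FAST p → p=-27. Stack: []
LOAD_FAST_LOAD_FAST a,c → push -1,7. Stack: [-1, 7]
BINARY_OP + → -1 + 7 = 6. Stack: [6]
LOAD_FAST a → push -1. Stack: [6, -1]
BINARY_OP // → 6 // -1 = -6. Stack: [-6]
STORE_FAST p → p=-6. Stack: []
LOAD_FAST p → push -6. Stack: [-6]
LOAD_CONST → push 1. Stack: [-6, 1]
BINARY_OP >> → -6 >> 1 = -3. Stack: [-3]
LOAD_CONST → push 11. Stack: [-3, 11]
BINARY_OP + → -3 + 11 = 8. Stack: [8]
STORE_FAST k → k=8. Stack: []
LOAD_FAST_LOAD_FAST a,p → push -1,-6. Stack: [-1, -6]
BINARY_OP % → -1 % -6 = -1. Stack: [-1]
LOAD_FAST c → push 7. Stack: [-1, 7]
BINARY_OP & → -1 & 7 = 7. Stack: [7]
STORE_FAST t → t=7. Stack: []
LOAD_CONST → push 7. Stack: [7]
LOAD_FAST a → push -1. Stack: [7, -1]
BINARY_OP // → 7 // -1 = -7. Stack: [-7]
LOAD_FAST_LOAD_FAST b,t → push 15,7. Stack: [-7, 15, 7]
BINARY_OP // → 15 // 7 = 2. Stack: [-7, 2]
BINARY_OP % → -7 % 2 = 1. Stack: [1]
STORE_FAST t → t=1. Stack: []
LOAD_FAST p → push -6. Stack: [-6]
RETURN_VALUE → return -6.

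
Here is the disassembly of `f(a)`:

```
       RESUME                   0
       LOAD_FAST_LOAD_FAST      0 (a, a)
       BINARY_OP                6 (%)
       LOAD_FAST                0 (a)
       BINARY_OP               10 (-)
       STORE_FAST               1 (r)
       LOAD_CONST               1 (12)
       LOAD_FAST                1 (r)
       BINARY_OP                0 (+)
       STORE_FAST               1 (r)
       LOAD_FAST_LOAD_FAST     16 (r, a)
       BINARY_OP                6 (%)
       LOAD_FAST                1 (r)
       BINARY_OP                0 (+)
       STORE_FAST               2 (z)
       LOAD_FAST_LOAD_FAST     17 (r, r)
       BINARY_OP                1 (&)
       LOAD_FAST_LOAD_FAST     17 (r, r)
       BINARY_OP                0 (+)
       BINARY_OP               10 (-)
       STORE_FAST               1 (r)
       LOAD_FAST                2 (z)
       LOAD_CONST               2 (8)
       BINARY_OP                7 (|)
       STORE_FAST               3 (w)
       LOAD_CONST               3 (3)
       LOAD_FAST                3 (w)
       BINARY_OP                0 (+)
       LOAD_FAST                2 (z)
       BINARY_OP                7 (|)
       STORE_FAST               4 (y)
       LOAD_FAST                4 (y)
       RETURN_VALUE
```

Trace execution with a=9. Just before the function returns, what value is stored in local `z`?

LOAD_FAST_LOAD_FAST a,a → push 9,9. Stack: [9, 9]
BINARY_OP % → 9 % 9 = 0. Stack: [0]
LOAD_FAST a → push 9. Stack: [0, 9]
BINARY_OP - → 0 - 9 = -9. Stack: [-9]
STORE_FAST r → r=-9. Stack: []
LOAD_CONST → push 12. Stack: [12]
LOAD_FAST r → push -9. Stack: [12, -9]
BINARY_OP + → 12 + -9 = 3. Stack: [3]
STORE_FAST r → r=3. Stack: []
LOAD_FAST_LOAD_FAST r,a → push 3,9. Stack: [3, 9]
BINARY_OP % → 3 % 9 = 3. Stack: [3]
LOAD_FAST r → push 3. Stack: [3, 3]
BINARY_OP + → 3 + 3 = 6. Stack: [6]
STORE_FAST z → z=6. Stack: []
LOAD_FAST_LOAD_FAST r,r → push 3,3. Stack: [3, 3]
BINARY_OP & → 3 & 3 = 3. Stack: [3]
LOAD_FAST_LOAD_FAST r,r → push 3,3. Stack: [3, 3, 3]
BINARY_OP + → 3 + 3 = 6. Stack: [3, 6]
BINARY_OP - → 3 - 6 = -3. Stack: [-3]
STORE_FAST r → r=-3. Stack: []
LOAD_FAST z → push 6. Stack: [6]
LOAD_CONST → push 8. Stack: [6, 8]
BINARY_OP | → 6 | 8 = 14. Stack: [14]
STORE_FAST w → w=14. Stack: []
LOAD_CONST → push 3. Stack: [3]
LOAD_FAST w → push 14. Stack: [3, 14]
BINARY_OP + → 3 + 14 = 17. Stack: [17]
LOAD_FAST z → push 6. Stack: [17, 6]
BINARY_OP | → 17 | 6 = 23. Stack: [23]
STORE_FAST y → y=23. Stack: []
LOAD_FAST y → push 23. Stack: [23]
RETURN_VALUE → return 23.

6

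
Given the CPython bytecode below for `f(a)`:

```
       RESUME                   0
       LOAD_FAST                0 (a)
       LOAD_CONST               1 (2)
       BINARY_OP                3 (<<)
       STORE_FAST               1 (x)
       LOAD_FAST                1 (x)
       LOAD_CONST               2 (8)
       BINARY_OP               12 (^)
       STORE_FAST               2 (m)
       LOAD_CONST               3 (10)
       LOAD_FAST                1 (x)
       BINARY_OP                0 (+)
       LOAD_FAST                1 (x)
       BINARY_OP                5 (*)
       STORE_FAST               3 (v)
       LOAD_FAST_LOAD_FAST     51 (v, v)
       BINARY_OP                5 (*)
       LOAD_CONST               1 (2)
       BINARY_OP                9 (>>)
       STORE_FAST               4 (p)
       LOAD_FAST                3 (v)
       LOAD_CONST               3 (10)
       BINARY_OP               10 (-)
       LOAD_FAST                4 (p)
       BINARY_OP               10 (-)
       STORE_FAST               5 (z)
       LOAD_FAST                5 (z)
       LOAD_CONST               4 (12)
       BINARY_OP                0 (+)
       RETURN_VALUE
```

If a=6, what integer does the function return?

-165646

LOAD_FAST a → push 6. Stack: [6]
LOAD_CONST → push 2. Stack: [6, 2]
BINARY_OP << → 6 << 2 = 24. Stack: [24]
STORE_FAST x → x=24. Stack: []
LOAD_FAST x → push 24. Stack: [24]
LOAD_CONST → push 8. Stack: [24, 8]
BINARY_OP ^ → 24 ^ 8 = 16. Stack: [16]
STORE_FAST m → m=16. Stack: []
LOAD_CONST → push 10. Stack: [10]
LOAD_FAST x → push 24. Stack: [10, 24]
BINARY_OP + → 10 + 24 = 34. Stack: [34]
LOAD_FAST x → push 24. Stack: [34, 24]
BINARY_OP * → 34 * 24 = 816. Stack: [816]
STORE_FAST v → v=816. Stack: []
LOAD_FAST_LOAD_FAST v,v → push 816,816. Stack: [816, 816]
BINARY_OP * → 816 * 816 = 665856. Stack: [665856]
LOAD_CONST → push 2. Stack: [665856, 2]
BINARY_OP >> → 665856 >> 2 = 166464. Stack: [166464]
STORE_FAST p → p=166464. Stack: []
LOAD_FAST v → push 816. Stack: [816]
LOAD_CONST → push 10. Stack: [816, 10]
BINARY_OP - → 816 - 10 = 806. Stack: [806]
LOAD_FAST p → push 166464. Stack: [806, 166464]
BINARY_OP - → 806 - 166464 = -165658. Stack: [-165658]
STORE_FAST z → z=-165658. Stack: []
LOAD_FAST z → push -165658. Stack: [-165658]
LOAD_CONST → push 12. Stack: [-165658, 12]
BINARY_OP + → -165658 + 12 = -165646. Stack: [-165646]
RETURN_VALUE → return -165646.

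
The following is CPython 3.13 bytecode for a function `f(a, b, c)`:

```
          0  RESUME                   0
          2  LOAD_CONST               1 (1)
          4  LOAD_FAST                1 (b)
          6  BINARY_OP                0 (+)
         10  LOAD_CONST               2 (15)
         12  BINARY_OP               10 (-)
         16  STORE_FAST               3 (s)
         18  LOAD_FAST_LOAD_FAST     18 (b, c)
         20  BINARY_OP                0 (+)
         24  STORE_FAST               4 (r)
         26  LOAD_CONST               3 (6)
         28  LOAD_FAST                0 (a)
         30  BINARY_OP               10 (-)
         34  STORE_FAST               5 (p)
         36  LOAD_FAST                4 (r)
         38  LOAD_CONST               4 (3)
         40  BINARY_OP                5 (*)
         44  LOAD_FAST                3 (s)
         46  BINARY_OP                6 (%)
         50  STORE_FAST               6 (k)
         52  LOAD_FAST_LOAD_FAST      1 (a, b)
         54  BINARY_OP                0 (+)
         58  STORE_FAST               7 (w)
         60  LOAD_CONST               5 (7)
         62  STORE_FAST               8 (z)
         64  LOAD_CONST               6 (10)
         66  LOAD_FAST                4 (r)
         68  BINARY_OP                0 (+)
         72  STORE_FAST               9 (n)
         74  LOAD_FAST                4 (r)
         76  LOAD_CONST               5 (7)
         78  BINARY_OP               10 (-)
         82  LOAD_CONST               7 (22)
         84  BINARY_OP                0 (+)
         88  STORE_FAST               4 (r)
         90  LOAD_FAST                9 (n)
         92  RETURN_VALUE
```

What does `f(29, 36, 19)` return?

LOAD_CONST → push 1. Stack: [1]
LOAD_FAST b → push 36. Stack: [1, 36]
BINARY_OP + → 1 + 36 = 37. Stack: [37]
LOAD_CONST → push 15. Stack: [37, 15]
BINARY_OP - → 37 - 15 = 22. Stack: [22]
STORE_FAST s → s=22. Stack: []
LOAD_FAST_LOAD_FAST b,c → push 36,19. Stack: [36, 19]
BINARY_OP + → 36 + 19 = 55. Stack: [55]
STORE_FAST r → r=55. Stack: []
LOAD_CONST → push 6. Stack: [6]
LOAD_FAST a → push 29. Stack: [6, 29]
BINARY_OP - → 6 - 29 = -23. Stack: [-23]
STORE_FAST p → p=-23. Stack: []
LOAD_FAST r → push 55. Stack: [55]
LOAD_CONST → push 3. Stack: [55, 3]
BINARY_OP * → 55 * 3 = 165. Stack: [165]
LOAD_FAST s → push 22. Stack: [165, 22]
BINARY_OP % → 165 % 22 = 11. Stack: [11]
STORE_FAST k → k=11. Stack: []
LOAD_FAST_LOAD_FAST a,b → push 29,36. Stack: [29, 36]
BINARY_OP + → 29 + 36 = 65. Stack: [65]
STORE_FAST w → w=65. Stack: []
LOAD_CONST → push 7. Stack: [7]
STORE_FAST z → z=7. Stack: []
LOAD_CONST → push 10. Stack: [10]
LOAD_FAST r → push 55. Stack: [10, 55]
BINARY_OP + → 10 + 55 = 65. Stack: [65]
STORE_FAST n → n=65. Stack: []
LOAD_FAST r → push 55. Stack: [55]
LOAD_CONST → push 7. Stack: [55, 7]
BINARY_OP - → 55 - 7 = 48. Stack: [48]
LOAD_CONST → push 22. Stack: [48, 22]
BINARY_OP + → 48 + 22 = 70. Stack: [70]
STORE_FAST r → r=70. Stack: []
LOAD_FAST n → push 65. Stack: [65]
RETURN_VALUE → return 65.

65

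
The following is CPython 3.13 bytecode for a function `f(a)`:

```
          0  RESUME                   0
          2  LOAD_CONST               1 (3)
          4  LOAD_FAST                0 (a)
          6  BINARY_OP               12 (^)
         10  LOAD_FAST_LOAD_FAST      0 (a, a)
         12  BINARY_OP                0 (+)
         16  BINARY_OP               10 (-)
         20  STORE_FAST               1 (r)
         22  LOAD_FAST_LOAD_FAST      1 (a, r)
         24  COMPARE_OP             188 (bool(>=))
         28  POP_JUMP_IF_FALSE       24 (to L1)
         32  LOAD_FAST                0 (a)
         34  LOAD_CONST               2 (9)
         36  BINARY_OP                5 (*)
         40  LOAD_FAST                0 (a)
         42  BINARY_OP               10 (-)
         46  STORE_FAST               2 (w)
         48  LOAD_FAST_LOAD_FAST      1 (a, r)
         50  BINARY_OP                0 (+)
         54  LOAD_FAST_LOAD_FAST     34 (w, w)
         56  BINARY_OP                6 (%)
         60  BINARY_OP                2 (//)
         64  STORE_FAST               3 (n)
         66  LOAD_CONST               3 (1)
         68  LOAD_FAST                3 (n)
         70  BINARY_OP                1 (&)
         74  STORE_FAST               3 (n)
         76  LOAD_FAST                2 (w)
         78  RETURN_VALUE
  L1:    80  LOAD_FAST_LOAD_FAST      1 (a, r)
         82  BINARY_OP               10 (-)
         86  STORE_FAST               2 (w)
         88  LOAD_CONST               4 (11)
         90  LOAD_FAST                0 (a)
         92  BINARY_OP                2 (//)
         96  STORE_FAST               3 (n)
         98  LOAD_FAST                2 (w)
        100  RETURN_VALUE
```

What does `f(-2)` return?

LOAD_CONST → push 3. Stack: [3]
LOAD_FAST a → push -2. Stack: [3, -2]
BINARY_OP ^ → 3 ^ -2 = -3. Stack: [-3]
LOAD_FAST_LOAD_FAST a,a → push -2,-2. Stack: [-3, -2, -2]
BINARY_OP + → -2 + -2 = -4. Stack: [-3, -4]
BINARY_OP - → -3 - -4 = 1. Stack: [1]
STORE_FAST r → r=1. Stack: []
LOAD_FAST_LOAD_FAST a,r → push -2,1. Stack: [-2, 1]
COMPARE_OP bool(>=) → -2 vs 1 = False. Stack: [False]
POP_JUMP_IF_FALSE → pop False; jump. Stack: []
LOAD_FAST_LOAD_FAST a,r → push -2,1. Stack: [-2, 1]
BINARY_OP - → -2 - 1 = -3. Stack: [-3]
STORE_FAST w → w=-3. Stack: []
LOAD_CONST → push 11. Stack: [11]
LOAD_FAST a → push -2. Stack: [11, -2]
BINARY_OP // → 11 // -2 = -6. Stack: [-6]
STORE_FAST n → n=-6. Stack: []
LOAD_FAST w → push -3. Stack: [-3]
RETURN_VALUE → return -3.

-3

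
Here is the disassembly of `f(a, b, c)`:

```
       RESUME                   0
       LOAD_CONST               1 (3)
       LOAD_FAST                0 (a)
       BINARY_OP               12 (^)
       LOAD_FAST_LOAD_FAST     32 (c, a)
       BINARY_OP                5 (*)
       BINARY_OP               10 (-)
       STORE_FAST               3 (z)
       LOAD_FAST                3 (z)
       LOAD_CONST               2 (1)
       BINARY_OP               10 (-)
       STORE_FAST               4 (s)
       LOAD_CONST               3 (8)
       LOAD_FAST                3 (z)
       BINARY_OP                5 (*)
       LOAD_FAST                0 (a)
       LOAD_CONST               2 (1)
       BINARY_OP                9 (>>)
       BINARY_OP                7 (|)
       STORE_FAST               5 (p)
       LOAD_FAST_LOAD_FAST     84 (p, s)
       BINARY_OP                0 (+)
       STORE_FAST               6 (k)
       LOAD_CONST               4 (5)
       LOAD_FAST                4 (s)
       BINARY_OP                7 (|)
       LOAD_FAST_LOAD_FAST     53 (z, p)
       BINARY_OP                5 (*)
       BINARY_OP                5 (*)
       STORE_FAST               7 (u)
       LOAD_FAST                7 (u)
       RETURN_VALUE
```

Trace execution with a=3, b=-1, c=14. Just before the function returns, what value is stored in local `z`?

LOAD_CONST → push 3. Stack: [3]
LOAD_FAST a → push 3. Stack: [3, 3]
BINARY_OP ^ → 3 ^ 3 = 0. Stack: [0]
LOAD_FAST_LOAD_FAST c,a → push 14,3. Stack: [0, 14, 3]
BINARY_OP * → 14 * 3 = 42. Stack: [0, 42]
BINARY_OP - → 0 - 42 = -42. Stack: [-42]
STORE_FAST z → z=-42. Stack: []
LOAD_FAST z → push -42. Stack: [-42]
LOAD_CONST → push 1. Stack: [-42, 1]
BINARY_OP - → -42 - 1 = -43. Stack: [-43]
STORE_FAST s → s=-43. Stack: []
LOAD_CONST → push 8. Stack: [8]
LOAD_FAST z → push -42. Stack: [8, -42]
BINARY_OP * → 8 * -42 = -336. Stack: [-336]
LOAD_FAST a → push 3. Stack: [-336, 3]
LOAD_CONST → push 1. Stack: [-336, 3, 1]
BINARY_OP >> → 3 >> 1 = 1. Stack: [-336, 1]
BINARY_OP | → -336 | 1 = -335. Stack: [-335]
STORE_FAST p → p=-335. Stack: []
LOAD_FAST_LOAD_FAST p,s → push -335,-43. Stack: [-335, -43]
BINARY_OP + → -335 + -43 = -378. Stack: [-378]
STORE_FAST k → k=-378. Stack: []
LOAD_CONST → push 5. Stack: [5]
LOAD_FAST s → push -43. Stack: [5, -43]
BINARY_OP | → 5 | -43 = -43. Stack: [-43]
LOAD_FAST_LOAD_FAST z,p → push -42,-335. Stack: [-43, -42, -335]
BINARY_OP * → -42 * -335 = 14070. Stack: [-43, 14070]
BINARY_OP * → -43 * 14070 = -605010. Stack: [-605010]
STORE_FAST u → u=-605010. Stack: []
LOAD_FAST u → push -605010. Stack: [-605010]
RETURN_VALUE → return -605010.

-42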